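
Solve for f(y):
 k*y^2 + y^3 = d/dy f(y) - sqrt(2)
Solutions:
 f(y) = C1 + k*y^3/3 + y^4/4 + sqrt(2)*y


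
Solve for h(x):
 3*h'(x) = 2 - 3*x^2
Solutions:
 h(x) = C1 - x^3/3 + 2*x/3


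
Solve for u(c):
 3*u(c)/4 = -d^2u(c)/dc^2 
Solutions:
 u(c) = C1*sin(sqrt(3)*c/2) + C2*cos(sqrt(3)*c/2)


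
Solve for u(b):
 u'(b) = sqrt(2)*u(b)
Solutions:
 u(b) = C1*exp(sqrt(2)*b)


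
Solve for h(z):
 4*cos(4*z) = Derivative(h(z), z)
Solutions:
 h(z) = C1 + sin(4*z)


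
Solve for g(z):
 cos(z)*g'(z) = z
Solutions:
 g(z) = C1 + Integral(z/cos(z), z)


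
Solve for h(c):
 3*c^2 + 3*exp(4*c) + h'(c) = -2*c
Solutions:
 h(c) = C1 - c^3 - c^2 - 3*exp(4*c)/4


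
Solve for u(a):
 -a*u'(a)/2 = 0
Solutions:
 u(a) = C1


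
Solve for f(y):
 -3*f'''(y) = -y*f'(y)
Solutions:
 f(y) = C1 + Integral(C2*airyai(3^(2/3)*y/3) + C3*airybi(3^(2/3)*y/3), y)


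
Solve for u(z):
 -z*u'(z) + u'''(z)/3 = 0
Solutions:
 u(z) = C1 + Integral(C2*airyai(3^(1/3)*z) + C3*airybi(3^(1/3)*z), z)


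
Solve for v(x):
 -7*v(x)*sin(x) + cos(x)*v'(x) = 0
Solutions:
 v(x) = C1/cos(x)^7


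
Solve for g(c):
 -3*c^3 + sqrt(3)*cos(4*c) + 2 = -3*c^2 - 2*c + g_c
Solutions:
 g(c) = C1 - 3*c^4/4 + c^3 + c^2 + 2*c + sqrt(3)*sin(4*c)/4


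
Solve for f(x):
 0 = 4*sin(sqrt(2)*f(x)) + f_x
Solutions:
 f(x) = sqrt(2)*(pi - acos((-exp(2*sqrt(2)*C1) - exp(8*sqrt(2)*x))/(exp(2*sqrt(2)*C1) - exp(8*sqrt(2)*x)))/2)
 f(x) = sqrt(2)*acos((-exp(2*sqrt(2)*C1) - exp(8*sqrt(2)*x))/(exp(2*sqrt(2)*C1) - exp(8*sqrt(2)*x)))/2


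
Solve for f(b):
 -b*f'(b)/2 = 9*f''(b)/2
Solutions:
 f(b) = C1 + C2*erf(sqrt(2)*b/6)


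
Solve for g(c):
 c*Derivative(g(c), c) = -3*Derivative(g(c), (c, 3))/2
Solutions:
 g(c) = C1 + Integral(C2*airyai(-2^(1/3)*3^(2/3)*c/3) + C3*airybi(-2^(1/3)*3^(2/3)*c/3), c)


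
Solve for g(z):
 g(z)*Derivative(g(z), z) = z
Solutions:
 g(z) = -sqrt(C1 + z^2)
 g(z) = sqrt(C1 + z^2)


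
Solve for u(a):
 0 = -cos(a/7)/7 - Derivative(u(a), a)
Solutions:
 u(a) = C1 - sin(a/7)


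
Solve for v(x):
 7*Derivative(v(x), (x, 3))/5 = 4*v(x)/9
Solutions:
 v(x) = C3*exp(2940^(1/3)*x/21) + (C1*sin(3^(5/6)*980^(1/3)*x/42) + C2*cos(3^(5/6)*980^(1/3)*x/42))*exp(-2940^(1/3)*x/42)


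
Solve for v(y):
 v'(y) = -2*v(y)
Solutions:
 v(y) = C1*exp(-2*y)


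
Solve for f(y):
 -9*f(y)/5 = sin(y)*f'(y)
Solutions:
 f(y) = C1*(cos(y) + 1)^(9/10)/(cos(y) - 1)^(9/10)


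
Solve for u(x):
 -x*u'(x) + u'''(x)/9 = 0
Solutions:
 u(x) = C1 + Integral(C2*airyai(3^(2/3)*x) + C3*airybi(3^(2/3)*x), x)


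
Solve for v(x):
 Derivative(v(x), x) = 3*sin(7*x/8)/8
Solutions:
 v(x) = C1 - 3*cos(7*x/8)/7


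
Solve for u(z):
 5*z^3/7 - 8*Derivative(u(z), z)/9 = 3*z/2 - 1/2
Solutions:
 u(z) = C1 + 45*z^4/224 - 27*z^2/32 + 9*z/16


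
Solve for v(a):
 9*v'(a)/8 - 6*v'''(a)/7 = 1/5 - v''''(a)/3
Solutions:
 v(a) = C1 + C2*exp(3*a*(32*2^(1/3)/(7*sqrt(609) + 215)^(1/3) + 2^(2/3)*(7*sqrt(609) + 215)^(1/3) + 16)/56)*sin(3*2^(1/3)*sqrt(3)*a*(-2^(1/3)*(7*sqrt(609) + 215)^(1/3) + 32/(7*sqrt(609) + 215)^(1/3))/56) + C3*exp(3*a*(32*2^(1/3)/(7*sqrt(609) + 215)^(1/3) + 2^(2/3)*(7*sqrt(609) + 215)^(1/3) + 16)/56)*cos(3*2^(1/3)*sqrt(3)*a*(-2^(1/3)*(7*sqrt(609) + 215)^(1/3) + 32/(7*sqrt(609) + 215)^(1/3))/56) + C4*exp(3*a*(-2^(2/3)*(7*sqrt(609) + 215)^(1/3) - 32*2^(1/3)/(7*sqrt(609) + 215)^(1/3) + 8)/28) + 8*a/45


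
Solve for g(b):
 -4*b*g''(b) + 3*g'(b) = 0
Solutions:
 g(b) = C1 + C2*b^(7/4)


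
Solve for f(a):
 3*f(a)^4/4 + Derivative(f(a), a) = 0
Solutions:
 f(a) = 2^(2/3)*(1/(C1 + 9*a))^(1/3)
 f(a) = (-6^(2/3) - 3*2^(2/3)*3^(1/6)*I)*(1/(C1 + 3*a))^(1/3)/6
 f(a) = (-6^(2/3) + 3*2^(2/3)*3^(1/6)*I)*(1/(C1 + 3*a))^(1/3)/6


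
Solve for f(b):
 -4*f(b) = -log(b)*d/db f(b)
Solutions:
 f(b) = C1*exp(4*li(b))


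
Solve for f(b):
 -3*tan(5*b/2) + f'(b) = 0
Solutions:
 f(b) = C1 - 6*log(cos(5*b/2))/5


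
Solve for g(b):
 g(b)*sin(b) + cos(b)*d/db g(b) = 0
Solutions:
 g(b) = C1*cos(b)


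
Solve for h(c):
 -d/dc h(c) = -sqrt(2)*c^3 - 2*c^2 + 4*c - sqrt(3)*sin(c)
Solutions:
 h(c) = C1 + sqrt(2)*c^4/4 + 2*c^3/3 - 2*c^2 - sqrt(3)*cos(c)


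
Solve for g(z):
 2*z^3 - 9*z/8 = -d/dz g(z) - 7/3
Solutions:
 g(z) = C1 - z^4/2 + 9*z^2/16 - 7*z/3


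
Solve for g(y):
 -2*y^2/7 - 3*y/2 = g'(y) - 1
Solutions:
 g(y) = C1 - 2*y^3/21 - 3*y^2/4 + y


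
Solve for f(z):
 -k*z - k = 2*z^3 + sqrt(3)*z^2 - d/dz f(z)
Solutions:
 f(z) = C1 + k*z^2/2 + k*z + z^4/2 + sqrt(3)*z^3/3


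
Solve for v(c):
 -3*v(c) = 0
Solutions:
 v(c) = 0


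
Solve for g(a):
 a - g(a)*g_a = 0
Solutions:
 g(a) = -sqrt(C1 + a^2)
 g(a) = sqrt(C1 + a^2)


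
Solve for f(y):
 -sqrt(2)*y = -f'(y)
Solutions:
 f(y) = C1 + sqrt(2)*y^2/2


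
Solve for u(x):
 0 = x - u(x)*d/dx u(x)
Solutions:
 u(x) = -sqrt(C1 + x^2)
 u(x) = sqrt(C1 + x^2)


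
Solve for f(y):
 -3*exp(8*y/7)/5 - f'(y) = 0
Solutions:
 f(y) = C1 - 21*exp(8*y/7)/40


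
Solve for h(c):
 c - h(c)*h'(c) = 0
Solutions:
 h(c) = -sqrt(C1 + c^2)
 h(c) = sqrt(C1 + c^2)


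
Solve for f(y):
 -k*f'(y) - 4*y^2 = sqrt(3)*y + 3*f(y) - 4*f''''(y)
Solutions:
 f(y) = C1*exp(y*(-2^(1/6)*sqrt((k^2 + sqrt(k^4 + 1024))^(1/3)/4 - 2*2^(1/3)/(k^2 + sqrt(k^4 + 1024))^(1/3)) + sqrt(-2^(5/6)*k/(4*sqrt((k^2 + sqrt(k^4 + 1024))^(1/3)/4 - 2*2^(1/3)/(k^2 + sqrt(k^4 + 1024))^(1/3))) - 2^(1/3)*(k^2 + sqrt(k^4 + 1024))^(1/3)/4 + 2*2^(2/3)/(k^2 + sqrt(k^4 + 1024))^(1/3)))/2) + C2*exp(-y*(2^(1/6)*sqrt((k^2 + sqrt(k^4 + 1024))^(1/3)/4 - 2*2^(1/3)/(k^2 + sqrt(k^4 + 1024))^(1/3)) + sqrt(-2^(5/6)*k/(4*sqrt((k^2 + sqrt(k^4 + 1024))^(1/3)/4 - 2*2^(1/3)/(k^2 + sqrt(k^4 + 1024))^(1/3))) - 2^(1/3)*(k^2 + sqrt(k^4 + 1024))^(1/3)/4 + 2*2^(2/3)/(k^2 + sqrt(k^4 + 1024))^(1/3)))/2) + C3*exp(y*(2^(1/6)*sqrt((k^2 + sqrt(k^4 + 1024))^(1/3)/4 - 2*2^(1/3)/(k^2 + sqrt(k^4 + 1024))^(1/3)) - sqrt(2^(5/6)*k/(4*sqrt((k^2 + sqrt(k^4 + 1024))^(1/3)/4 - 2*2^(1/3)/(k^2 + sqrt(k^4 + 1024))^(1/3))) - 2^(1/3)*(k^2 + sqrt(k^4 + 1024))^(1/3)/4 + 2*2^(2/3)/(k^2 + sqrt(k^4 + 1024))^(1/3)))/2) + C4*exp(y*(2^(1/6)*sqrt((k^2 + sqrt(k^4 + 1024))^(1/3)/4 - 2*2^(1/3)/(k^2 + sqrt(k^4 + 1024))^(1/3)) + sqrt(2^(5/6)*k/(4*sqrt((k^2 + sqrt(k^4 + 1024))^(1/3)/4 - 2*2^(1/3)/(k^2 + sqrt(k^4 + 1024))^(1/3))) - 2^(1/3)*(k^2 + sqrt(k^4 + 1024))^(1/3)/4 + 2*2^(2/3)/(k^2 + sqrt(k^4 + 1024))^(1/3)))/2) - 8*k^2/27 + 8*k*y/9 + sqrt(3)*k/9 - 4*y^2/3 - sqrt(3)*y/3


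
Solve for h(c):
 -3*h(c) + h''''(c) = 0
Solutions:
 h(c) = C1*exp(-3^(1/4)*c) + C2*exp(3^(1/4)*c) + C3*sin(3^(1/4)*c) + C4*cos(3^(1/4)*c)


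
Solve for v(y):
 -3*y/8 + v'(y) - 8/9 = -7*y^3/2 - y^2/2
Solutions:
 v(y) = C1 - 7*y^4/8 - y^3/6 + 3*y^2/16 + 8*y/9


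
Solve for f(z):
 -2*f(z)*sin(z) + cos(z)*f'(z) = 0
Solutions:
 f(z) = C1/cos(z)^2


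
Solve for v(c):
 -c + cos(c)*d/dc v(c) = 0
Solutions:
 v(c) = C1 + Integral(c/cos(c), c)


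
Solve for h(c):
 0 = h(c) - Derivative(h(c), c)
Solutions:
 h(c) = C1*exp(c)


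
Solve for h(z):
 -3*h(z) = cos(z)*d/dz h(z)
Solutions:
 h(z) = C1*(sin(z) - 1)^(3/2)/(sin(z) + 1)^(3/2)


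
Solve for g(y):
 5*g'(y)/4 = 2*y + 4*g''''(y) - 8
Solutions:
 g(y) = C1 + C4*exp(2^(2/3)*5^(1/3)*y/4) + 4*y^2/5 - 32*y/5 + (C2*sin(2^(2/3)*sqrt(3)*5^(1/3)*y/8) + C3*cos(2^(2/3)*sqrt(3)*5^(1/3)*y/8))*exp(-2^(2/3)*5^(1/3)*y/8)


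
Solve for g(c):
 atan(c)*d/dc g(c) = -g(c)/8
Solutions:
 g(c) = C1*exp(-Integral(1/atan(c), c)/8)


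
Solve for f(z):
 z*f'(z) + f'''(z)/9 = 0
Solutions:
 f(z) = C1 + Integral(C2*airyai(-3^(2/3)*z) + C3*airybi(-3^(2/3)*z), z)


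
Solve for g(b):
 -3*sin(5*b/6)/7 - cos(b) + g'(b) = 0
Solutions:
 g(b) = C1 + sin(b) - 18*cos(5*b/6)/35


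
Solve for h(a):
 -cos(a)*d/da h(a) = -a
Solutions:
 h(a) = C1 + Integral(a/cos(a), a)


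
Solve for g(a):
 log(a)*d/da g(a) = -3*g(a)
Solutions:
 g(a) = C1*exp(-3*li(a))


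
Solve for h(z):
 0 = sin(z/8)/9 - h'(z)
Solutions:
 h(z) = C1 - 8*cos(z/8)/9


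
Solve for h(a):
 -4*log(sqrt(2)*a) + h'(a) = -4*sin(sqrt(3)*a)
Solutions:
 h(a) = C1 + 4*a*log(a) - 4*a + 2*a*log(2) + 4*sqrt(3)*cos(sqrt(3)*a)/3


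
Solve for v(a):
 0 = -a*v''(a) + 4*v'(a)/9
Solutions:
 v(a) = C1 + C2*a^(13/9)


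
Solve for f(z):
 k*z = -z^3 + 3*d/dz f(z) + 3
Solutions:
 f(z) = C1 + k*z^2/6 + z^4/12 - z


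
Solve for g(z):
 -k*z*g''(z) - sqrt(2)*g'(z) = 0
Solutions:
 g(z) = C1 + z^(((re(k) - sqrt(2))*re(k) + im(k)^2)/(re(k)^2 + im(k)^2))*(C2*sin(sqrt(2)*log(z)*Abs(im(k))/(re(k)^2 + im(k)^2)) + C3*cos(sqrt(2)*log(z)*im(k)/(re(k)^2 + im(k)^2)))


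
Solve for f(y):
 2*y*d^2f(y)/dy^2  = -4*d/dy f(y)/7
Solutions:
 f(y) = C1 + C2*y^(5/7)


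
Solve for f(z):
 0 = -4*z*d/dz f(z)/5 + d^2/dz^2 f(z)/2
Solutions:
 f(z) = C1 + C2*erfi(2*sqrt(5)*z/5)


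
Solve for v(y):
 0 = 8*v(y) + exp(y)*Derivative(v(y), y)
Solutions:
 v(y) = C1*exp(8*exp(-y))


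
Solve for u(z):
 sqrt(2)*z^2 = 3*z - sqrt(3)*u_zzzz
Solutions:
 u(z) = C1 + C2*z + C3*z^2 + C4*z^3 - sqrt(6)*z^6/1080 + sqrt(3)*z^5/120


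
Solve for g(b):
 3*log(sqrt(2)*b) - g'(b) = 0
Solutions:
 g(b) = C1 + 3*b*log(b) - 3*b + 3*b*log(2)/2


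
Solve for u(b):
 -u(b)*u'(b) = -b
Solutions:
 u(b) = -sqrt(C1 + b^2)
 u(b) = sqrt(C1 + b^2)


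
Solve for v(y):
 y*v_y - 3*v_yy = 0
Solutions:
 v(y) = C1 + C2*erfi(sqrt(6)*y/6)


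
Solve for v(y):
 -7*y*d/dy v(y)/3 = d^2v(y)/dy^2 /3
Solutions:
 v(y) = C1 + C2*erf(sqrt(14)*y/2)


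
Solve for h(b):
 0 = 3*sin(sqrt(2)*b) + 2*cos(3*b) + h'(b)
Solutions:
 h(b) = C1 - 2*sin(3*b)/3 + 3*sqrt(2)*cos(sqrt(2)*b)/2


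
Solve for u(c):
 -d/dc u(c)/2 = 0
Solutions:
 u(c) = C1


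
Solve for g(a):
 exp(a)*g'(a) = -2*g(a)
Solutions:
 g(a) = C1*exp(2*exp(-a))


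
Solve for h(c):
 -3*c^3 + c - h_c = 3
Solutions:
 h(c) = C1 - 3*c^4/4 + c^2/2 - 3*c


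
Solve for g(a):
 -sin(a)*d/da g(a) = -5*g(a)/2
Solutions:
 g(a) = C1*(cos(a) - 1)^(5/4)/(cos(a) + 1)^(5/4)


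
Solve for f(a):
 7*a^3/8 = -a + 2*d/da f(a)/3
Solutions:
 f(a) = C1 + 21*a^4/64 + 3*a^2/4


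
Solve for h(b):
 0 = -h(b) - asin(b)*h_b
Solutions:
 h(b) = C1*exp(-Integral(1/asin(b), b))


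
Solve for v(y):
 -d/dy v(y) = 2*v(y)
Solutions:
 v(y) = C1*exp(-2*y)


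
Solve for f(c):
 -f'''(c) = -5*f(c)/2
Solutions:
 f(c) = C3*exp(2^(2/3)*5^(1/3)*c/2) + (C1*sin(2^(2/3)*sqrt(3)*5^(1/3)*c/4) + C2*cos(2^(2/3)*sqrt(3)*5^(1/3)*c/4))*exp(-2^(2/3)*5^(1/3)*c/4)


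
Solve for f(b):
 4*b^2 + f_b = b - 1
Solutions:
 f(b) = C1 - 4*b^3/3 + b^2/2 - b


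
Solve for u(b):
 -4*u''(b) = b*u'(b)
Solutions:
 u(b) = C1 + C2*erf(sqrt(2)*b/4)


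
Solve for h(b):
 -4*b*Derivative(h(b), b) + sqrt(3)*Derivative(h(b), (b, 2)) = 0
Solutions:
 h(b) = C1 + C2*erfi(sqrt(2)*3^(3/4)*b/3)


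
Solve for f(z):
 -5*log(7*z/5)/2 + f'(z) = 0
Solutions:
 f(z) = C1 + 5*z*log(z)/2 - 5*z*log(5)/2 - 5*z/2 + 5*z*log(7)/2


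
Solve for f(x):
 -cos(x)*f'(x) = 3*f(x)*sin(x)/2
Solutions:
 f(x) = C1*cos(x)^(3/2)


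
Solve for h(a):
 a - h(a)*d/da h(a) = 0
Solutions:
 h(a) = -sqrt(C1 + a^2)
 h(a) = sqrt(C1 + a^2)


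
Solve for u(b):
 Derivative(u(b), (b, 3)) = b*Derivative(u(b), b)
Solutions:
 u(b) = C1 + Integral(C2*airyai(b) + C3*airybi(b), b)


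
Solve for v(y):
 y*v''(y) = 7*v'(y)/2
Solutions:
 v(y) = C1 + C2*y^(9/2)


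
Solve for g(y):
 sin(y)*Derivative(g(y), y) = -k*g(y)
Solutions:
 g(y) = C1*exp(k*(-log(cos(y) - 1) + log(cos(y) + 1))/2)


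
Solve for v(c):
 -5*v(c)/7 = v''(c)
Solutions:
 v(c) = C1*sin(sqrt(35)*c/7) + C2*cos(sqrt(35)*c/7)


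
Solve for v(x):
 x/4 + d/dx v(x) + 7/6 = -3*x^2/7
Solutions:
 v(x) = C1 - x^3/7 - x^2/8 - 7*x/6


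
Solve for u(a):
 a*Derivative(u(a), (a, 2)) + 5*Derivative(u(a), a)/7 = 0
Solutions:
 u(a) = C1 + C2*a^(2/7)


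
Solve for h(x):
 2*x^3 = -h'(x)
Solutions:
 h(x) = C1 - x^4/2


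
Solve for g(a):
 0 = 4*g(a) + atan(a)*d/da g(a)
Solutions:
 g(a) = C1*exp(-4*Integral(1/atan(a), a))


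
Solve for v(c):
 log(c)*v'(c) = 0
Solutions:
 v(c) = C1


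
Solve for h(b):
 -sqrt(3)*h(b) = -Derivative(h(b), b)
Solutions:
 h(b) = C1*exp(sqrt(3)*b)


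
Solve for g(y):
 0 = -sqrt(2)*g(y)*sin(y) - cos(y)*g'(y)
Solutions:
 g(y) = C1*cos(y)^(sqrt(2))


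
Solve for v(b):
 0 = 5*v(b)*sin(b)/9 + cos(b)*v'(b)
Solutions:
 v(b) = C1*cos(b)^(5/9)


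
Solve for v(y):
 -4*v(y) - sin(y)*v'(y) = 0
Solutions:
 v(y) = C1*(cos(y)^2 + 2*cos(y) + 1)/(cos(y)^2 - 2*cos(y) + 1)


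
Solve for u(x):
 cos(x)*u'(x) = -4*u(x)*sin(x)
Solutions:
 u(x) = C1*cos(x)^4


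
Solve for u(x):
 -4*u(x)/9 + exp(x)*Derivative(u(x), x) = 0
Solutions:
 u(x) = C1*exp(-4*exp(-x)/9)


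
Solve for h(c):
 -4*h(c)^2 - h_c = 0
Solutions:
 h(c) = 1/(C1 + 4*c)


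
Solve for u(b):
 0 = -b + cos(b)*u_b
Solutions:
 u(b) = C1 + Integral(b/cos(b), b)


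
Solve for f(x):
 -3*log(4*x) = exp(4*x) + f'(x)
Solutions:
 f(x) = C1 - 3*x*log(x) + 3*x*(1 - 2*log(2)) - exp(4*x)/4


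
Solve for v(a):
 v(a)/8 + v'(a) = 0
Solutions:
 v(a) = C1*exp(-a/8)


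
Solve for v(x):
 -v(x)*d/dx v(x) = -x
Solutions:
 v(x) = -sqrt(C1 + x^2)
 v(x) = sqrt(C1 + x^2)


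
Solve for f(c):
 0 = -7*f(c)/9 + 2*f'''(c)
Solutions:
 f(c) = C3*exp(84^(1/3)*c/6) + (C1*sin(28^(1/3)*3^(5/6)*c/12) + C2*cos(28^(1/3)*3^(5/6)*c/12))*exp(-84^(1/3)*c/12)


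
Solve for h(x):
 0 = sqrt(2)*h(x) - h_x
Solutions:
 h(x) = C1*exp(sqrt(2)*x)


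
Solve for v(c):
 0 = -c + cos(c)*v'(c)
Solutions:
 v(c) = C1 + Integral(c/cos(c), c)


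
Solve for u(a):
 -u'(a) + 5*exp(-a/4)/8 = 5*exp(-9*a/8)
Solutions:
 u(a) = C1 - 5*exp(-a/4)/2 + 40*exp(-9*a/8)/9


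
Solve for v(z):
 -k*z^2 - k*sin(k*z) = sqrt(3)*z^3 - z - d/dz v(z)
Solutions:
 v(z) = C1 + k*z^3/3 + sqrt(3)*z^4/4 - z^2/2 - cos(k*z)


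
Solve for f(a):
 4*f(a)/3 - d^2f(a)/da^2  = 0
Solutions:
 f(a) = C1*exp(-2*sqrt(3)*a/3) + C2*exp(2*sqrt(3)*a/3)


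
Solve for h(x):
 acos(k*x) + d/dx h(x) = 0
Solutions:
 h(x) = C1 - Piecewise((x*acos(k*x) - sqrt(-k^2*x^2 + 1)/k, Ne(k, 0)), (pi*x/2, True))


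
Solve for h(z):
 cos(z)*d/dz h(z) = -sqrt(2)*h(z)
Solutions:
 h(z) = C1*(sin(z) - 1)^(sqrt(2)/2)/(sin(z) + 1)^(sqrt(2)/2)


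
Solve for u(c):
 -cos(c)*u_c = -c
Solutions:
 u(c) = C1 + Integral(c/cos(c), c)


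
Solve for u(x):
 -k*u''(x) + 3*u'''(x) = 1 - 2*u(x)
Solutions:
 u(x) = C1*exp(x*(-k^2/(-k^3/27 + sqrt(-k^6 + (243 - k^3)^2)/27 + 9)^(1/3) + 3*k - 9*(-k^3/27 + sqrt(-k^6 + (243 - k^3)^2)/27 + 9)^(1/3))/27) + C2*exp(x*(-4*k^2/((-1 + sqrt(3)*I)*(-k^3/27 + sqrt(-k^6 + (243 - k^3)^2)/27 + 9)^(1/3)) + 6*k + 9*(-k^3/27 + sqrt(-k^6 + (243 - k^3)^2)/27 + 9)^(1/3) - 9*sqrt(3)*I*(-k^3/27 + sqrt(-k^6 + (243 - k^3)^2)/27 + 9)^(1/3))/54) + C3*exp(x*(4*k^2/((1 + sqrt(3)*I)*(-k^3/27 + sqrt(-k^6 + (243 - k^3)^2)/27 + 9)^(1/3)) + 6*k + 9*(-k^3/27 + sqrt(-k^6 + (243 - k^3)^2)/27 + 9)^(1/3) + 9*sqrt(3)*I*(-k^3/27 + sqrt(-k^6 + (243 - k^3)^2)/27 + 9)^(1/3))/54) + 1/2


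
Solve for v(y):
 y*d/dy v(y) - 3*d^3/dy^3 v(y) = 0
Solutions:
 v(y) = C1 + Integral(C2*airyai(3^(2/3)*y/3) + C3*airybi(3^(2/3)*y/3), y)


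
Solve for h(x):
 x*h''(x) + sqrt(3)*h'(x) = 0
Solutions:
 h(x) = C1 + C2*x^(1 - sqrt(3))


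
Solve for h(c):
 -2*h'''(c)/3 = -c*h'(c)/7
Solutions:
 h(c) = C1 + Integral(C2*airyai(14^(2/3)*3^(1/3)*c/14) + C3*airybi(14^(2/3)*3^(1/3)*c/14), c)


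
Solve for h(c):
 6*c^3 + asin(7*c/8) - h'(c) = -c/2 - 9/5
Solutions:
 h(c) = C1 + 3*c^4/2 + c^2/4 + c*asin(7*c/8) + 9*c/5 + sqrt(64 - 49*c^2)/7


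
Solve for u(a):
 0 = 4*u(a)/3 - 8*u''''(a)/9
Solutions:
 u(a) = C1*exp(-2^(3/4)*3^(1/4)*a/2) + C2*exp(2^(3/4)*3^(1/4)*a/2) + C3*sin(2^(3/4)*3^(1/4)*a/2) + C4*cos(2^(3/4)*3^(1/4)*a/2)


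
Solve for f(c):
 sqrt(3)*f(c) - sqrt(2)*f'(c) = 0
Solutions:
 f(c) = C1*exp(sqrt(6)*c/2)


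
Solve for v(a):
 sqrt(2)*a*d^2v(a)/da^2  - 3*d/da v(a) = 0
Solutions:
 v(a) = C1 + C2*a^(1 + 3*sqrt(2)/2)


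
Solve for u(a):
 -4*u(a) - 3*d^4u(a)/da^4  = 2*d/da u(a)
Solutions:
 u(a) = (C1*sin(sqrt(3)*a*sqrt(Abs(8*2^(2/3)/(3 + sqrt(1015)*I)^(1/3) - 2*2^(5/6)*sqrt(3)/sqrt(8*2^(1/3)/(3 + sqrt(1015)*I)^(1/3) + (3 + sqrt(1015)*I)^(1/3)) + 2^(1/3)*(3 + sqrt(1015)*I)^(1/3)))/6) + C2*cos(sqrt(3)*a*sqrt(8*2^(2/3)/(3 + sqrt(1015)*I)^(1/3) - 2*2^(5/6)*sqrt(3)/sqrt(8*2^(1/3)/(3 + sqrt(1015)*I)^(1/3) + (3 + sqrt(1015)*I)^(1/3)) + 2^(1/3)*(3 + sqrt(1015)*I)^(1/3))/6))*exp(-2^(1/6)*sqrt(3)*a*sqrt(8*2^(1/3)/(3 + sqrt(1015)*I)^(1/3) + (3 + sqrt(1015)*I)^(1/3))/6) + (C3*sin(sqrt(3)*a*sqrt(Abs(8*2^(2/3)/(3 + sqrt(1015)*I)^(1/3) + 2*2^(5/6)*sqrt(3)/sqrt(8*2^(1/3)/(3 + sqrt(1015)*I)^(1/3) + (3 + sqrt(1015)*I)^(1/3)) + 2^(1/3)*(3 + sqrt(1015)*I)^(1/3)))/6) + C4*cos(sqrt(3)*a*sqrt(8*2^(2/3)/(3 + sqrt(1015)*I)^(1/3) + 2*2^(5/6)*sqrt(3)/sqrt(8*2^(1/3)/(3 + sqrt(1015)*I)^(1/3) + (3 + sqrt(1015)*I)^(1/3)) + 2^(1/3)*(3 + sqrt(1015)*I)^(1/3))/6))*exp(2^(1/6)*sqrt(3)*a*sqrt(8*2^(1/3)/(3 + sqrt(1015)*I)^(1/3) + (3 + sqrt(1015)*I)^(1/3))/6)


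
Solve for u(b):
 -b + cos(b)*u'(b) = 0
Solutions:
 u(b) = C1 + Integral(b/cos(b), b)


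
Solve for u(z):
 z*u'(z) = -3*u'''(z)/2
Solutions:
 u(z) = C1 + Integral(C2*airyai(-2^(1/3)*3^(2/3)*z/3) + C3*airybi(-2^(1/3)*3^(2/3)*z/3), z)


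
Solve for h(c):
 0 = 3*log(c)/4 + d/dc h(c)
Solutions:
 h(c) = C1 - 3*c*log(c)/4 + 3*c/4


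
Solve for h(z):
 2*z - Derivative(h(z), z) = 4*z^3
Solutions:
 h(z) = C1 - z^4 + z^2


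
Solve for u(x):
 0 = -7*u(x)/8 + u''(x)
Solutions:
 u(x) = C1*exp(-sqrt(14)*x/4) + C2*exp(sqrt(14)*x/4)


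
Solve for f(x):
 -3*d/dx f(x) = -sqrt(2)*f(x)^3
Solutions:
 f(x) = -sqrt(6)*sqrt(-1/(C1 + sqrt(2)*x))/2
 f(x) = sqrt(6)*sqrt(-1/(C1 + sqrt(2)*x))/2


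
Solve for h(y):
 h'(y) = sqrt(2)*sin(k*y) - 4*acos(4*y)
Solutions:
 h(y) = C1 - 4*y*acos(4*y) + sqrt(1 - 16*y^2) + sqrt(2)*Piecewise((-cos(k*y)/k, Ne(k, 0)), (0, True))


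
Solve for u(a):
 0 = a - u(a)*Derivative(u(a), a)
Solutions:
 u(a) = -sqrt(C1 + a^2)
 u(a) = sqrt(C1 + a^2)


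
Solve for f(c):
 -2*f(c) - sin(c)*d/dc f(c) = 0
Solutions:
 f(c) = C1*(cos(c) + 1)/(cos(c) - 1)


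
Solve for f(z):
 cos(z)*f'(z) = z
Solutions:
 f(z) = C1 + Integral(z/cos(z), z)


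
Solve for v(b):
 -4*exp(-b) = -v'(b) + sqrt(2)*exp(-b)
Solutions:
 v(b) = C1 - 4*exp(-b) - sqrt(2)*exp(-b)


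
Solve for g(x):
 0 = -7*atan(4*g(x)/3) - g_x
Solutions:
 Integral(1/atan(4*_y/3), (_y, g(x))) = C1 - 7*x


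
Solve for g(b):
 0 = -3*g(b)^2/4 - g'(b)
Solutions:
 g(b) = 4/(C1 + 3*b)


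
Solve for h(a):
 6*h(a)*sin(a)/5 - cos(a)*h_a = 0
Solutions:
 h(a) = C1/cos(a)^(6/5)


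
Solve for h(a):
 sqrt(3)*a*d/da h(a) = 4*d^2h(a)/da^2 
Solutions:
 h(a) = C1 + C2*erfi(sqrt(2)*3^(1/4)*a/4)


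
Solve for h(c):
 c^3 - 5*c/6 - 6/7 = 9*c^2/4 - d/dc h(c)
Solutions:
 h(c) = C1 - c^4/4 + 3*c^3/4 + 5*c^2/12 + 6*c/7


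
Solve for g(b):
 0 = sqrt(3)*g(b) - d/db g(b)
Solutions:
 g(b) = C1*exp(sqrt(3)*b)


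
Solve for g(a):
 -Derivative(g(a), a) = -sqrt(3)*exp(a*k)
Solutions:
 g(a) = C1 + sqrt(3)*exp(a*k)/k


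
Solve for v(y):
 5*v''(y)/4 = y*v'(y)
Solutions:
 v(y) = C1 + C2*erfi(sqrt(10)*y/5)


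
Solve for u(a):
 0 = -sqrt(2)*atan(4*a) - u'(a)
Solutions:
 u(a) = C1 - sqrt(2)*(a*atan(4*a) - log(16*a^2 + 1)/8)


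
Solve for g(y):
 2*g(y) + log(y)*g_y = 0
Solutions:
 g(y) = C1*exp(-2*li(y))


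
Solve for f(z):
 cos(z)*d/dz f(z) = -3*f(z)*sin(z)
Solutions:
 f(z) = C1*cos(z)^3


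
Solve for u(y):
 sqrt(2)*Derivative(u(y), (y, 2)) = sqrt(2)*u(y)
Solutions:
 u(y) = C1*exp(-y) + C2*exp(y)


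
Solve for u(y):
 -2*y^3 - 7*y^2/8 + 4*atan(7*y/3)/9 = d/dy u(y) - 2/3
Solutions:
 u(y) = C1 - y^4/2 - 7*y^3/24 + 4*y*atan(7*y/3)/9 + 2*y/3 - 2*log(49*y^2 + 9)/21


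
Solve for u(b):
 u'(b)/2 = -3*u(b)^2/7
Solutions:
 u(b) = 7/(C1 + 6*b)


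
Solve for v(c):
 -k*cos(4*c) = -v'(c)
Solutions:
 v(c) = C1 + k*sin(4*c)/4


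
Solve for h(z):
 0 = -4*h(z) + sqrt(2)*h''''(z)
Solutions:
 h(z) = C1*exp(-2^(3/8)*z) + C2*exp(2^(3/8)*z) + C3*sin(2^(3/8)*z) + C4*cos(2^(3/8)*z)


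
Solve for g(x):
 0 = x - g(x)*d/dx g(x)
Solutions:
 g(x) = -sqrt(C1 + x^2)
 g(x) = sqrt(C1 + x^2)


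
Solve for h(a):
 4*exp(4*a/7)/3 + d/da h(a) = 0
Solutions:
 h(a) = C1 - 7*exp(4*a/7)/3


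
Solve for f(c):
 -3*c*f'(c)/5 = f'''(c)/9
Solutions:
 f(c) = C1 + Integral(C2*airyai(-3*5^(2/3)*c/5) + C3*airybi(-3*5^(2/3)*c/5), c)


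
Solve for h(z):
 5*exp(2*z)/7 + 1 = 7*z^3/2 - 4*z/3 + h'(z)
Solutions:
 h(z) = C1 - 7*z^4/8 + 2*z^2/3 + z + 5*exp(2*z)/14


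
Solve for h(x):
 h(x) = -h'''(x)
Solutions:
 h(x) = C3*exp(-x) + (C1*sin(sqrt(3)*x/2) + C2*cos(sqrt(3)*x/2))*exp(x/2)


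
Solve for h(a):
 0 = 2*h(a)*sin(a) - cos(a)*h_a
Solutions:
 h(a) = C1/cos(a)^2


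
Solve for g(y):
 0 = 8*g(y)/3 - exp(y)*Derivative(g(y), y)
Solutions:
 g(y) = C1*exp(-8*exp(-y)/3)


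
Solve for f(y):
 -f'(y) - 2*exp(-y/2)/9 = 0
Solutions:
 f(y) = C1 + 4*exp(-y/2)/9


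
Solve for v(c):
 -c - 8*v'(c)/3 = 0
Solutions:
 v(c) = C1 - 3*c^2/16


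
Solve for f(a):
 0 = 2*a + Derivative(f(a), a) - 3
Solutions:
 f(a) = C1 - a^2 + 3*a


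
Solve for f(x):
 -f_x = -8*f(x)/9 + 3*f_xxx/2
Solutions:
 f(x) = C1*exp(2^(1/3)*x*(-(4 + 3*sqrt(2))^(1/3) + 2^(1/3)/(4 + 3*sqrt(2))^(1/3))/6)*sin(2^(1/3)*sqrt(3)*x*(2^(1/3)/(4 + 3*sqrt(2))^(1/3) + (4 + 3*sqrt(2))^(1/3))/6) + C2*exp(2^(1/3)*x*(-(4 + 3*sqrt(2))^(1/3) + 2^(1/3)/(4 + 3*sqrt(2))^(1/3))/6)*cos(2^(1/3)*sqrt(3)*x*(2^(1/3)/(4 + 3*sqrt(2))^(1/3) + (4 + 3*sqrt(2))^(1/3))/6) + C3*exp(-2^(1/3)*x*(-(4 + 3*sqrt(2))^(1/3) + 2^(1/3)/(4 + 3*sqrt(2))^(1/3))/3)


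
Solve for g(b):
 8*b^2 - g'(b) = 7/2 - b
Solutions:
 g(b) = C1 + 8*b^3/3 + b^2/2 - 7*b/2


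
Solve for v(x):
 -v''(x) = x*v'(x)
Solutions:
 v(x) = C1 + C2*erf(sqrt(2)*x/2)


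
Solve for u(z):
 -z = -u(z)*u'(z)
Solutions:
 u(z) = -sqrt(C1 + z^2)
 u(z) = sqrt(C1 + z^2)


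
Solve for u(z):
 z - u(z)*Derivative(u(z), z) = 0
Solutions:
 u(z) = -sqrt(C1 + z^2)
 u(z) = sqrt(C1 + z^2)


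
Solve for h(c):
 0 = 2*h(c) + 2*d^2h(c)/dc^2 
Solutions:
 h(c) = C1*sin(c) + C2*cos(c)


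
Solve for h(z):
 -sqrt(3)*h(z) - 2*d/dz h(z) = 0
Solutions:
 h(z) = C1*exp(-sqrt(3)*z/2)


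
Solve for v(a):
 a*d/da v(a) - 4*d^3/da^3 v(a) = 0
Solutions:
 v(a) = C1 + Integral(C2*airyai(2^(1/3)*a/2) + C3*airybi(2^(1/3)*a/2), a)


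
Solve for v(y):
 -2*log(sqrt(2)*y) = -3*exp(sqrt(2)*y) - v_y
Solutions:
 v(y) = C1 + 2*y*log(y) + y*(-2 + log(2)) - 3*sqrt(2)*exp(sqrt(2)*y)/2


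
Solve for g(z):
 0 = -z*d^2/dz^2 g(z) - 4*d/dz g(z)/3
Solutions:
 g(z) = C1 + C2/z^(1/3)


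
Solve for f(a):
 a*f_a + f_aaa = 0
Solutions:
 f(a) = C1 + Integral(C2*airyai(-a) + C3*airybi(-a), a)


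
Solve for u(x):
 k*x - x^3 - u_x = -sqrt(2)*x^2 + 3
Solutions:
 u(x) = C1 + k*x^2/2 - x^4/4 + sqrt(2)*x^3/3 - 3*x


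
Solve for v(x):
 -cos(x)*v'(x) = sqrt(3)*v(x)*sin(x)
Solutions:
 v(x) = C1*cos(x)^(sqrt(3))


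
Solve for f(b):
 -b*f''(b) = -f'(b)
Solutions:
 f(b) = C1 + C2*b^2


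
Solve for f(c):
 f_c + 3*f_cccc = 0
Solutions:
 f(c) = C1 + C4*exp(-3^(2/3)*c/3) + (C2*sin(3^(1/6)*c/2) + C3*cos(3^(1/6)*c/2))*exp(3^(2/3)*c/6)


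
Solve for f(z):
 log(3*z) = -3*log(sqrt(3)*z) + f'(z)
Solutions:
 f(z) = C1 + 4*z*log(z) - 4*z + 5*z*log(3)/2


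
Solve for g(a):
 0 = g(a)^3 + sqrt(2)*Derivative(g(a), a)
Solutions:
 g(a) = -sqrt(-1/(C1 - sqrt(2)*a))
 g(a) = sqrt(-1/(C1 - sqrt(2)*a))


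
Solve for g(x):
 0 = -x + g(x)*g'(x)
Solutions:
 g(x) = -sqrt(C1 + x^2)
 g(x) = sqrt(C1 + x^2)


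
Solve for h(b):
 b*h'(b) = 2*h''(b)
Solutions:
 h(b) = C1 + C2*erfi(b/2)


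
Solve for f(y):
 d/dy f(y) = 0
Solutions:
 f(y) = C1


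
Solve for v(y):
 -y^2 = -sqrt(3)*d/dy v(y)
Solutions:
 v(y) = C1 + sqrt(3)*y^3/9


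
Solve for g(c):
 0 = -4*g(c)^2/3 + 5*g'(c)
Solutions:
 g(c) = -15/(C1 + 4*c)


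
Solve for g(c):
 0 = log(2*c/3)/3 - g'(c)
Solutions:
 g(c) = C1 + c*log(c)/3 - c*log(3)/3 - c/3 + c*log(2)/3


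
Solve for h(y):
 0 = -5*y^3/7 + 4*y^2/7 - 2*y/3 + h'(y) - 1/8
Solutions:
 h(y) = C1 + 5*y^4/28 - 4*y^3/21 + y^2/3 + y/8


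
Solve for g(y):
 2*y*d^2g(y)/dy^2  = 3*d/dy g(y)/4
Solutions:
 g(y) = C1 + C2*y^(11/8)


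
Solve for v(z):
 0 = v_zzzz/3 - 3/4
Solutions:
 v(z) = C1 + C2*z + C3*z^2 + C4*z^3 + 3*z^4/32


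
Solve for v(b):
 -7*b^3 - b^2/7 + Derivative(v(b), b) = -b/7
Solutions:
 v(b) = C1 + 7*b^4/4 + b^3/21 - b^2/14


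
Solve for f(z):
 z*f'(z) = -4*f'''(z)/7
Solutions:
 f(z) = C1 + Integral(C2*airyai(-14^(1/3)*z/2) + C3*airybi(-14^(1/3)*z/2), z)


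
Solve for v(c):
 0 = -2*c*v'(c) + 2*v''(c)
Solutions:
 v(c) = C1 + C2*erfi(sqrt(2)*c/2)


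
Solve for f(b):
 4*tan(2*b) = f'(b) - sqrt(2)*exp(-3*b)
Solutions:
 f(b) = C1 + log(tan(2*b)^2 + 1) - sqrt(2)*exp(-3*b)/3


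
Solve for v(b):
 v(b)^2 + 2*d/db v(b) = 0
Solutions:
 v(b) = 2/(C1 + b)


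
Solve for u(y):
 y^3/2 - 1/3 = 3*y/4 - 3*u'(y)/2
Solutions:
 u(y) = C1 - y^4/12 + y^2/4 + 2*y/9


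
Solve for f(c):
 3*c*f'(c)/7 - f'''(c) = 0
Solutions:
 f(c) = C1 + Integral(C2*airyai(3^(1/3)*7^(2/3)*c/7) + C3*airybi(3^(1/3)*7^(2/3)*c/7), c)


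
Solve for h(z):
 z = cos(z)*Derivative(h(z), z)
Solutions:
 h(z) = C1 + Integral(z/cos(z), z)


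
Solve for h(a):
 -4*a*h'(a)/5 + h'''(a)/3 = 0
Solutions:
 h(a) = C1 + Integral(C2*airyai(12^(1/3)*5^(2/3)*a/5) + C3*airybi(12^(1/3)*5^(2/3)*a/5), a)


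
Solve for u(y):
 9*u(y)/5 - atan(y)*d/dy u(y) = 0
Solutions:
 u(y) = C1*exp(9*Integral(1/atan(y), y)/5)


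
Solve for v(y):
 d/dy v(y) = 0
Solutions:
 v(y) = C1


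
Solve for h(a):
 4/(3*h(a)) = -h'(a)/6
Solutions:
 h(a) = -sqrt(C1 - 16*a)
 h(a) = sqrt(C1 - 16*a)


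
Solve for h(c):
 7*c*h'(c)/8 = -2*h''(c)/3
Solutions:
 h(c) = C1 + C2*erf(sqrt(42)*c/8)


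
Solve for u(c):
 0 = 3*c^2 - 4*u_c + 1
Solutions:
 u(c) = C1 + c^3/4 + c/4


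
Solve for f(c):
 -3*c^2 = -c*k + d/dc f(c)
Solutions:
 f(c) = C1 - c^3 + c^2*k/2


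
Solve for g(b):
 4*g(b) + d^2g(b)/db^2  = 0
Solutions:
 g(b) = C1*sin(2*b) + C2*cos(2*b)


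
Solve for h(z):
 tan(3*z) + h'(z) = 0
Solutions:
 h(z) = C1 + log(cos(3*z))/3


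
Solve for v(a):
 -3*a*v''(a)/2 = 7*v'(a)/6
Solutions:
 v(a) = C1 + C2*a^(2/9)


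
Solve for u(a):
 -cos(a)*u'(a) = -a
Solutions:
 u(a) = C1 + Integral(a/cos(a), a)


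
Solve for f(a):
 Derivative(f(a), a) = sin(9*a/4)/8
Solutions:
 f(a) = C1 - cos(9*a/4)/18


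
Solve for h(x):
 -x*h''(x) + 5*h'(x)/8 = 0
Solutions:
 h(x) = C1 + C2*x^(13/8)


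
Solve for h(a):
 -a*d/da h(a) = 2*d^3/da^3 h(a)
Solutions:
 h(a) = C1 + Integral(C2*airyai(-2^(2/3)*a/2) + C3*airybi(-2^(2/3)*a/2), a)


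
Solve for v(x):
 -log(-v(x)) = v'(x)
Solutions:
 -li(-v(x)) = C1 - x


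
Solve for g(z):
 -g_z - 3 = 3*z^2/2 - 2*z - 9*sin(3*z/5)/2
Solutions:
 g(z) = C1 - z^3/2 + z^2 - 3*z - 15*cos(3*z/5)/2


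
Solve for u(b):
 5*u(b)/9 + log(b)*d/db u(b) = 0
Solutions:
 u(b) = C1*exp(-5*li(b)/9)


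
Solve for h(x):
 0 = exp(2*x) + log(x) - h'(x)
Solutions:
 h(x) = C1 + x*log(x) - x + exp(2*x)/2


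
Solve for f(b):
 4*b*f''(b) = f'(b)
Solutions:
 f(b) = C1 + C2*b^(5/4)


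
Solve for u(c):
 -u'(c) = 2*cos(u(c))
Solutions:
 u(c) = pi - asin((C1 + exp(4*c))/(C1 - exp(4*c)))
 u(c) = asin((C1 + exp(4*c))/(C1 - exp(4*c)))


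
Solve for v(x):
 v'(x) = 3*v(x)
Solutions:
 v(x) = C1*exp(3*x)


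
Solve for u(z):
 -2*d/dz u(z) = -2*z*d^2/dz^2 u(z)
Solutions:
 u(z) = C1 + C2*z^2


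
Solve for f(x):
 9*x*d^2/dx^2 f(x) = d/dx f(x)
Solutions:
 f(x) = C1 + C2*x^(10/9)


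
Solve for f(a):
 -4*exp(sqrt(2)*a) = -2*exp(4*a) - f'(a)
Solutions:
 f(a) = C1 - exp(4*a)/2 + 2*sqrt(2)*exp(sqrt(2)*a)


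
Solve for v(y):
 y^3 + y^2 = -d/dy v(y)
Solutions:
 v(y) = C1 - y^4/4 - y^3/3


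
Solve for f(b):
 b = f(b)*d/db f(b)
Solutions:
 f(b) = -sqrt(C1 + b^2)
 f(b) = sqrt(C1 + b^2)


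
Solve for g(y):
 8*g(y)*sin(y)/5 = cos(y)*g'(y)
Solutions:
 g(y) = C1/cos(y)^(8/5)


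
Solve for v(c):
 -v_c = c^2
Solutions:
 v(c) = C1 - c^3/3


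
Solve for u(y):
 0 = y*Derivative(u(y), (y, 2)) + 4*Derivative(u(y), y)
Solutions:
 u(y) = C1 + C2/y^3


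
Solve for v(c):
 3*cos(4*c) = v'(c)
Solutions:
 v(c) = C1 + 3*sin(4*c)/4


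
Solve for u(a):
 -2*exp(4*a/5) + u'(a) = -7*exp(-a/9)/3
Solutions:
 u(a) = C1 + 5*exp(4*a/5)/2 + 21*exp(-a/9)


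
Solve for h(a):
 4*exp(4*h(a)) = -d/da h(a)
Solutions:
 h(a) = log(-I*(1/(C1 + 16*a))^(1/4))
 h(a) = log(I*(1/(C1 + 16*a))^(1/4))
 h(a) = log(-(1/(C1 + 16*a))^(1/4))
 h(a) = log(1/(C1 + 16*a))/4


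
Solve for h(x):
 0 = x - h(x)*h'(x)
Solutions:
 h(x) = -sqrt(C1 + x^2)
 h(x) = sqrt(C1 + x^2)


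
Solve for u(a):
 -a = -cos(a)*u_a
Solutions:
 u(a) = C1 + Integral(a/cos(a), a)


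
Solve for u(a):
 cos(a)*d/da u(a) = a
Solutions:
 u(a) = C1 + Integral(a/cos(a), a)


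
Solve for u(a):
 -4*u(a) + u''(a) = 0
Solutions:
 u(a) = C1*exp(-2*a) + C2*exp(2*a)


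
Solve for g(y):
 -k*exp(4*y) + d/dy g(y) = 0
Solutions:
 g(y) = C1 + k*exp(4*y)/4


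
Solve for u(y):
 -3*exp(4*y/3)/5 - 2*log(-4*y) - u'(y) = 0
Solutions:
 u(y) = C1 - 2*y*log(-y) + 2*y*(1 - 2*log(2)) - 9*exp(4*y/3)/20


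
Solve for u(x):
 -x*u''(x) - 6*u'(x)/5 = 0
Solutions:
 u(x) = C1 + C2/x^(1/5)


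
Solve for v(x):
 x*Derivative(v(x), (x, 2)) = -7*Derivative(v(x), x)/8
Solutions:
 v(x) = C1 + C2*x^(1/8)


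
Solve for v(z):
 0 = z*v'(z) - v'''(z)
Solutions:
 v(z) = C1 + Integral(C2*airyai(z) + C3*airybi(z), z)


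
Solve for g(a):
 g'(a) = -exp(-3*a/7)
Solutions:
 g(a) = C1 + 7*exp(-3*a/7)/3


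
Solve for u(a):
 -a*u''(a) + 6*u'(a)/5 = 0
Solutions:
 u(a) = C1 + C2*a^(11/5)


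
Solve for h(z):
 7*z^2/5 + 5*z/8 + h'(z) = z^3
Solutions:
 h(z) = C1 + z^4/4 - 7*z^3/15 - 5*z^2/16


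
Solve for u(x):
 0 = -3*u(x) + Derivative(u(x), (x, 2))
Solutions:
 u(x) = C1*exp(-sqrt(3)*x) + C2*exp(sqrt(3)*x)


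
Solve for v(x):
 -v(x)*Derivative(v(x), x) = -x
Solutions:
 v(x) = -sqrt(C1 + x^2)
 v(x) = sqrt(C1 + x^2)


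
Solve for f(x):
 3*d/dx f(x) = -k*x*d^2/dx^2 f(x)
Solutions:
 f(x) = C1 + x^(((re(k) - 3)*re(k) + im(k)^2)/(re(k)^2 + im(k)^2))*(C2*sin(3*log(x)*Abs(im(k))/(re(k)^2 + im(k)^2)) + C3*cos(3*log(x)*im(k)/(re(k)^2 + im(k)^2)))


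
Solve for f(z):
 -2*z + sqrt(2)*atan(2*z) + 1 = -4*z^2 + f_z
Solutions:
 f(z) = C1 + 4*z^3/3 - z^2 + z + sqrt(2)*(z*atan(2*z) - log(4*z^2 + 1)/4)


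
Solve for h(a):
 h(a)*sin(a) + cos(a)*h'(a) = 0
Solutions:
 h(a) = C1*cos(a)


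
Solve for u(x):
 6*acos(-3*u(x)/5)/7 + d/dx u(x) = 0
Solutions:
 Integral(1/acos(-3*_y/5), (_y, u(x))) = C1 - 6*x/7


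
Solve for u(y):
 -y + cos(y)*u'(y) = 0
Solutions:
 u(y) = C1 + Integral(y/cos(y), y)


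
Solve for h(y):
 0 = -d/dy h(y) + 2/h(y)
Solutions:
 h(y) = -sqrt(C1 + 4*y)
 h(y) = sqrt(C1 + 4*y)


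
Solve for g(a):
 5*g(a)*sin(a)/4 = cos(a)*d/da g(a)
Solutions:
 g(a) = C1/cos(a)^(5/4)


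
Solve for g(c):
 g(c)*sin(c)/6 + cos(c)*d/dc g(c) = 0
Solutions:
 g(c) = C1*cos(c)^(1/6)


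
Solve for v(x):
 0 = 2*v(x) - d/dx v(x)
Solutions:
 v(x) = C1*exp(2*x)


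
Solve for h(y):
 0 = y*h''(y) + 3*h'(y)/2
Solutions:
 h(y) = C1 + C2/sqrt(y)


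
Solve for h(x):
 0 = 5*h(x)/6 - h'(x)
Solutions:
 h(x) = C1*exp(5*x/6)


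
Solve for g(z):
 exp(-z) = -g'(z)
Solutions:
 g(z) = C1 + exp(-z)


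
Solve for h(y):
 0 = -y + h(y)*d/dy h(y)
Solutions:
 h(y) = -sqrt(C1 + y^2)
 h(y) = sqrt(C1 + y^2)


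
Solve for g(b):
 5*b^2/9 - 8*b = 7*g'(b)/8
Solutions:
 g(b) = C1 + 40*b^3/189 - 32*b^2/7


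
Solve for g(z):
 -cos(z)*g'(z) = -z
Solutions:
 g(z) = C1 + Integral(z/cos(z), z)


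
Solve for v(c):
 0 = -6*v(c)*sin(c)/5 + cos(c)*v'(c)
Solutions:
 v(c) = C1/cos(c)^(6/5)


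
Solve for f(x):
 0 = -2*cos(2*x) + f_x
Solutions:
 f(x) = C1 + sin(2*x)


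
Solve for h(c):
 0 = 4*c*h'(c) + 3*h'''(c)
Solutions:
 h(c) = C1 + Integral(C2*airyai(-6^(2/3)*c/3) + C3*airybi(-6^(2/3)*c/3), c)


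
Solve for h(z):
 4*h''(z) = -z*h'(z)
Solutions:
 h(z) = C1 + C2*erf(sqrt(2)*z/4)


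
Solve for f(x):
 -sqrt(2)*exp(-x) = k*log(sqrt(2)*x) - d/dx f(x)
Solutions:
 f(x) = C1 + k*x*log(x) + k*x*(-1 + log(2)/2) - sqrt(2)*exp(-x)


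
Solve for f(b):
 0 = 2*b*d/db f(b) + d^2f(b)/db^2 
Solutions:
 f(b) = C1 + C2*erf(b)


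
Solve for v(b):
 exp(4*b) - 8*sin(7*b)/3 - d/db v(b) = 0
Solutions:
 v(b) = C1 + exp(4*b)/4 + 8*cos(7*b)/21


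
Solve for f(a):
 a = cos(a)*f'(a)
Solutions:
 f(a) = C1 + Integral(a/cos(a), a)


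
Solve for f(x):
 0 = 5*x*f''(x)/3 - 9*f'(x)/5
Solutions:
 f(x) = C1 + C2*x^(52/25)


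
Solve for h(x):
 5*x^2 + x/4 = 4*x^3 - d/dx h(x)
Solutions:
 h(x) = C1 + x^4 - 5*x^3/3 - x^2/8


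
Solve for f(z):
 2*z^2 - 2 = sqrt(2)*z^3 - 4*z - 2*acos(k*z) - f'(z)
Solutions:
 f(z) = C1 + sqrt(2)*z^4/4 - 2*z^3/3 - 2*z^2 + 2*z - 2*Piecewise((z*acos(k*z) - sqrt(-k^2*z^2 + 1)/k, Ne(k, 0)), (pi*z/2, True))


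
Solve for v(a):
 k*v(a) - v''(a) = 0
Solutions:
 v(a) = C1*exp(-a*sqrt(k)) + C2*exp(a*sqrt(k))


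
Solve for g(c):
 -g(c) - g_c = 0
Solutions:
 g(c) = C1*exp(-c)


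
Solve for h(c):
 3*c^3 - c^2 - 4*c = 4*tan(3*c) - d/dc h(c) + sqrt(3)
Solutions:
 h(c) = C1 - 3*c^4/4 + c^3/3 + 2*c^2 + sqrt(3)*c - 4*log(cos(3*c))/3


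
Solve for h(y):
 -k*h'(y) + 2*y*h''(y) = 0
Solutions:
 h(y) = C1 + y^(re(k)/2 + 1)*(C2*sin(log(y)*Abs(im(k))/2) + C3*cos(log(y)*im(k)/2))


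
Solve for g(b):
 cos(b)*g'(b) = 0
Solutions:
 g(b) = C1


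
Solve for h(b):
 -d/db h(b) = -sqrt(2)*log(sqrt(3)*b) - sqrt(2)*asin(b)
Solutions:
 h(b) = C1 + sqrt(2)*b*(log(b) - 1) + sqrt(2)*b*log(3)/2 + sqrt(2)*(b*asin(b) + sqrt(1 - b^2))


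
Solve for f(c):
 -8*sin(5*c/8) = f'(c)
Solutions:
 f(c) = C1 + 64*cos(5*c/8)/5


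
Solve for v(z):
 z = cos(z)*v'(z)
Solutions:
 v(z) = C1 + Integral(z/cos(z), z)


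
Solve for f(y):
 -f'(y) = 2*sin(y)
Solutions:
 f(y) = C1 + 2*cos(y)


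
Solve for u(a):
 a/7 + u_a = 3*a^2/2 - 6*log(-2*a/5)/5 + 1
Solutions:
 u(a) = C1 + a^3/2 - a^2/14 - 6*a*log(-a)/5 + a*(-6*log(2) + 6*log(5) + 11)/5


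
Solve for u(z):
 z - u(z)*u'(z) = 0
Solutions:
 u(z) = -sqrt(C1 + z^2)
 u(z) = sqrt(C1 + z^2)


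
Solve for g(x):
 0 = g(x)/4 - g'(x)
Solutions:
 g(x) = C1*exp(x/4)


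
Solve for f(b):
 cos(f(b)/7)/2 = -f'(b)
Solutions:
 b/2 - 7*log(sin(f(b)/7) - 1)/2 + 7*log(sin(f(b)/7) + 1)/2 = C1


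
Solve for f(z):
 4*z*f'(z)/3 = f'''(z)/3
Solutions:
 f(z) = C1 + Integral(C2*airyai(2^(2/3)*z) + C3*airybi(2^(2/3)*z), z)


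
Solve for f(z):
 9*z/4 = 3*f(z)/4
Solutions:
 f(z) = 3*z


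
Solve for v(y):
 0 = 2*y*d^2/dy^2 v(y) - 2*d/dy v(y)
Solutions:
 v(y) = C1 + C2*y^2


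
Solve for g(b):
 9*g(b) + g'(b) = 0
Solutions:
 g(b) = C1*exp(-9*b)


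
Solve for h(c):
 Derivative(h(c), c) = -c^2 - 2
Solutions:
 h(c) = C1 - c^3/3 - 2*c


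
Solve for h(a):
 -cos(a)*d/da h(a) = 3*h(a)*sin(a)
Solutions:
 h(a) = C1*cos(a)^3


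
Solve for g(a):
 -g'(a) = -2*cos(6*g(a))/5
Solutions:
 -2*a/5 - log(sin(6*g(a)) - 1)/12 + log(sin(6*g(a)) + 1)/12 = C1


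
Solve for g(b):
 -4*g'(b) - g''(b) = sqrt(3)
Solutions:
 g(b) = C1 + C2*exp(-4*b) - sqrt(3)*b/4


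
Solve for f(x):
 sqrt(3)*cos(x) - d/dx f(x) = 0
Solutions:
 f(x) = C1 + sqrt(3)*sin(x)


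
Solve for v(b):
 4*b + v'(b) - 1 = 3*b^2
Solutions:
 v(b) = C1 + b^3 - 2*b^2 + b


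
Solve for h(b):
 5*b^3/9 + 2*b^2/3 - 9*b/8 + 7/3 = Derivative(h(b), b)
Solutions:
 h(b) = C1 + 5*b^4/36 + 2*b^3/9 - 9*b^2/16 + 7*b/3


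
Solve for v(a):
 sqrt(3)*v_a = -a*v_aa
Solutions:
 v(a) = C1 + C2*a^(1 - sqrt(3))


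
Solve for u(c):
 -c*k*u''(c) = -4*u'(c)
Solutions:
 u(c) = C1 + c^(((re(k) + 4)*re(k) + im(k)^2)/(re(k)^2 + im(k)^2))*(C2*sin(4*log(c)*Abs(im(k))/(re(k)^2 + im(k)^2)) + C3*cos(4*log(c)*im(k)/(re(k)^2 + im(k)^2)))


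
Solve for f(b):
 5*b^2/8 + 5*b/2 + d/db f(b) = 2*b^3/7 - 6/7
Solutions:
 f(b) = C1 + b^4/14 - 5*b^3/24 - 5*b^2/4 - 6*b/7


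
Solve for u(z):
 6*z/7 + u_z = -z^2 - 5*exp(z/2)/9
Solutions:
 u(z) = C1 - z^3/3 - 3*z^2/7 - 10*exp(z/2)/9


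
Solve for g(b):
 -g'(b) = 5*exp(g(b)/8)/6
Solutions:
 g(b) = 8*log(1/(C1 + 5*b)) + 8*log(48)


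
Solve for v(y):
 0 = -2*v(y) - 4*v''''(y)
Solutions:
 v(y) = (C1*sin(2^(1/4)*y/2) + C2*cos(2^(1/4)*y/2))*exp(-2^(1/4)*y/2) + (C3*sin(2^(1/4)*y/2) + C4*cos(2^(1/4)*y/2))*exp(2^(1/4)*y/2)


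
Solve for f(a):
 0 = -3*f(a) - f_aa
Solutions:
 f(a) = C1*sin(sqrt(3)*a) + C2*cos(sqrt(3)*a)


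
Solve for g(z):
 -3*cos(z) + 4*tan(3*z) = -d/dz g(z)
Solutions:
 g(z) = C1 + 4*log(cos(3*z))/3 + 3*sin(z)


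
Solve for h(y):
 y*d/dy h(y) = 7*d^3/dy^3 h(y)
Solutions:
 h(y) = C1 + Integral(C2*airyai(7^(2/3)*y/7) + C3*airybi(7^(2/3)*y/7), y)


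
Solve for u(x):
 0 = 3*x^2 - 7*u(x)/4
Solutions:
 u(x) = 12*x^2/7


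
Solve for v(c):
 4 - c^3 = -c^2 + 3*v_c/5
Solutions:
 v(c) = C1 - 5*c^4/12 + 5*c^3/9 + 20*c/3


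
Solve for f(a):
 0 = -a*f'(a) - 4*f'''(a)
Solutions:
 f(a) = C1 + Integral(C2*airyai(-2^(1/3)*a/2) + C3*airybi(-2^(1/3)*a/2), a)


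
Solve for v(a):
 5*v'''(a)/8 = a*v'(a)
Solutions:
 v(a) = C1 + Integral(C2*airyai(2*5^(2/3)*a/5) + C3*airybi(2*5^(2/3)*a/5), a)


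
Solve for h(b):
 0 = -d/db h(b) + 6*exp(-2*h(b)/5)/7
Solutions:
 h(b) = 5*log(-sqrt(C1 + 6*b)) - 5*log(35) + 5*log(70)/2
 h(b) = 5*log(C1 + 6*b)/2 - 5*log(35) + 5*log(70)/2


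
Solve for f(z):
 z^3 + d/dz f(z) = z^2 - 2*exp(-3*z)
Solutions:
 f(z) = C1 - z^4/4 + z^3/3 + 2*exp(-3*z)/3


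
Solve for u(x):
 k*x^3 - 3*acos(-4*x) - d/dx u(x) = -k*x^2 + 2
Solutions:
 u(x) = C1 + k*x^4/4 + k*x^3/3 - 3*x*acos(-4*x) - 2*x - 3*sqrt(1 - 16*x^2)/4


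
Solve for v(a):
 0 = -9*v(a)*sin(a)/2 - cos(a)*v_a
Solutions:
 v(a) = C1*cos(a)^(9/2)


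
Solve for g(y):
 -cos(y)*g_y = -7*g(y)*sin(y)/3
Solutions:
 g(y) = C1/cos(y)^(7/3)


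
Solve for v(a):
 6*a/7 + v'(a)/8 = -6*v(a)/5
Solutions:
 v(a) = C1*exp(-48*a/5) - 5*a/7 + 25/336


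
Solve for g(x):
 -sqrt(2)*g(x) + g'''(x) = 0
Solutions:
 g(x) = C3*exp(2^(1/6)*x) + (C1*sin(2^(1/6)*sqrt(3)*x/2) + C2*cos(2^(1/6)*sqrt(3)*x/2))*exp(-2^(1/6)*x/2)


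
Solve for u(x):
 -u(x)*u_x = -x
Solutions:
 u(x) = -sqrt(C1 + x^2)
 u(x) = sqrt(C1 + x^2)


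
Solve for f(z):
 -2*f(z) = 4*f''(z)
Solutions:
 f(z) = C1*sin(sqrt(2)*z/2) + C2*cos(sqrt(2)*z/2)


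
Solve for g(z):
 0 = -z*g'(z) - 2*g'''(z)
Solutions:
 g(z) = C1 + Integral(C2*airyai(-2^(2/3)*z/2) + C3*airybi(-2^(2/3)*z/2), z)


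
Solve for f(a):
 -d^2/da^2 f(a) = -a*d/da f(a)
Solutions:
 f(a) = C1 + C2*erfi(sqrt(2)*a/2)


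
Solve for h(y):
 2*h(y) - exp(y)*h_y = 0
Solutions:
 h(y) = C1*exp(-2*exp(-y))
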